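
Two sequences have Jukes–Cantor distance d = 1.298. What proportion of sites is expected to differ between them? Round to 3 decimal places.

0.617

p = (3/4)(1 − e^(−4d/3)) = 0.75 × (1 − e^(-1.730667)) = 0.75 × (1 − 0.177166) = 0.617126.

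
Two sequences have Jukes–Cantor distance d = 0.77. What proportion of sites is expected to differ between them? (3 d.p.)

p = (3/4)(1 − e^(−4d/3)) = 0.75 × (1 − e^(-1.026667)) = 0.75 × (1 − 0.358199) = 0.481351.

0.481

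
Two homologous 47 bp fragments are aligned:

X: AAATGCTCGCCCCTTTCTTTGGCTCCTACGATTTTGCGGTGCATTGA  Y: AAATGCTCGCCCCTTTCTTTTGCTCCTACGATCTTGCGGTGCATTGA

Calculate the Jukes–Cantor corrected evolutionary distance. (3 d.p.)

The sequences differ at 2 of 47 sites (21, 33), so p = 2/47 ≈ 0.042553.
d = −(3/4) ln(1 − 4p/3) = −0.75 ln(1 − 0.056737) = −0.75 ln(0.943263)
  = −0.75 × (-0.058410) = 0.043808 substitutions/site.

0.044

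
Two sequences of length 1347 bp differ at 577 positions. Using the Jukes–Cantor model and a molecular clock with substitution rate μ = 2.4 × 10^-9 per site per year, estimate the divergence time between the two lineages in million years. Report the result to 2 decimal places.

p = 577/1347 ≈ 0.428359.
d = −(3/4) ln(1 − 4p/3) = −0.75 ln(1 − 0.571145) = −0.75 ln(0.428855)
  = −0.75 × (-0.846636) = 0.634977 substitutions/site.
Under a molecular clock d = 2μt, so t = d/(2μ) = 0.634977 / (2 × 2.4 × 10^-9) = 132.29 million years.

132.29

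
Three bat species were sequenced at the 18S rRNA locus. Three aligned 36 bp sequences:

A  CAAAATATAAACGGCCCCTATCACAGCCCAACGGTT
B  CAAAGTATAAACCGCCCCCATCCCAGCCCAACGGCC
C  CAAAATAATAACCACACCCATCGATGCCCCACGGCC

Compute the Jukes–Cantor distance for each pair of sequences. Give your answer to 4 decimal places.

A–B: 6/36 sites differ → p ≈ 0.166667, d = −0.75 ln(1 − 0.222223) = 0.188487 ≈ 0.1885.
A–C: 12/36 sites differ → p ≈ 0.333333, d = −0.75 ln(1 − 0.444444) = 0.440839 ≈ 0.4408.
B–C: 9/36 sites differ → p = 0.25, d = −0.75 ln(1 − 0.333333) = 0.304098 ≈ 0.3041.

d(A,B) = 0.1885, d(A,C) = 0.4408, d(B,C) = 0.3041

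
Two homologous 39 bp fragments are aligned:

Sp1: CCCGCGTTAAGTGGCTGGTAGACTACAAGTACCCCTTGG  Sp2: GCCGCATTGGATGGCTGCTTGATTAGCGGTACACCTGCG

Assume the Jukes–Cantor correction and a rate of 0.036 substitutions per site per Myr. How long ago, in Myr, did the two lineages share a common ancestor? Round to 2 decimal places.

The sequences differ at 14 of 39 sites, so p = 14/39 ≈ 0.358974.
d = −(3/4) ln(1 − 4p/3) = −0.75 ln(1 − 0.478632) = −0.75 ln(0.521368)
  = −0.75 × (-0.651299) = 0.488474 substitutions/site.
Under a molecular clock d = 2μt, so t = d/(2μ) = 0.488474 / (2 × 0.036) = 6.78 Myr.

6.78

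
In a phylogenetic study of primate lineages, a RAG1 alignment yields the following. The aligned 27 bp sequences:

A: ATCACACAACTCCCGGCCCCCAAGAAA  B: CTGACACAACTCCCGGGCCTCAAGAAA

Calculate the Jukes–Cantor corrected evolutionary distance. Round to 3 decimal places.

0.165

The sequences differ at 4 of 27 sites (1, 3, 17, 20), so p = 4/27 ≈ 0.148148.
d = −(3/4) ln(1 − 4p/3) = −0.75 ln(1 − 0.197531) = −0.75 ln(0.802469)
  = −0.75 × (-0.220062) = 0.165047 substitutions/site.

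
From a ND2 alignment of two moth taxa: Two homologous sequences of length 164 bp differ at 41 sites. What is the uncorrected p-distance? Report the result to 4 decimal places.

p = 41/164 = 0.2500.

0.2500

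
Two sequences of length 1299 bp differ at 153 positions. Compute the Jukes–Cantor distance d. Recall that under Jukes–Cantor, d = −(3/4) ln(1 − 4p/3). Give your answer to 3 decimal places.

p = 153/1299 ≈ 0.117783.
d = −(3/4) ln(1 − 4p/3) = −0.75 ln(1 − 0.157044) = −0.75 ln(0.842956)
  = −0.75 × (-0.170841) = 0.128131 substitutions/site.

0.128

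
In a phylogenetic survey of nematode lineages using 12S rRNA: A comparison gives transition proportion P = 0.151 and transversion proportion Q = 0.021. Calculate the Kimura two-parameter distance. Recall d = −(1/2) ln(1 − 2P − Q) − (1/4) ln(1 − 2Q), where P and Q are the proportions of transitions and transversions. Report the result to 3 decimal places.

0.206

Under the Kimura two-parameter model, d = −½ ln(1 − 2P − Q) − ¼ ln(1 − 2Q).
1 − 2P − Q = 0.677, giving −½ ln(0.677) = 0.195042.
1 − 2Q = 0.958, giving −¼ ln(0.958) = 0.010727.
d = 0.195042 + 0.010727 = 0.205769.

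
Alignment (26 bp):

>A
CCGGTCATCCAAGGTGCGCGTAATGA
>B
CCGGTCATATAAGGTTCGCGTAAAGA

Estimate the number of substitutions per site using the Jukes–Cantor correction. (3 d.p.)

0.172

The sequences differ at 4 of 26 sites (9, 10, 16, 24), so p = 4/26 ≈ 0.153846.
d = −(3/4) ln(1 − 4p/3) = −0.75 ln(1 − 0.205128) = −0.75 ln(0.794872)
  = −0.75 × (-0.229574) = 0.172181 substitutions/site.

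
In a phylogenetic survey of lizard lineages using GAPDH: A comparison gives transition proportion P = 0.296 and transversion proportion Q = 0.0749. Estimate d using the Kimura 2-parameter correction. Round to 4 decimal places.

Under the Kimura two-parameter model, d = −½ ln(1 − 2P − Q) − ¼ ln(1 − 2Q).
1 − 2P − Q = 0.3331, giving −½ ln(0.3331) = 0.549656.
1 − 2Q = 0.8502, giving −¼ ln(0.8502) = 0.040571.
d = 0.549656 + 0.040571 = 0.590227.

0.5902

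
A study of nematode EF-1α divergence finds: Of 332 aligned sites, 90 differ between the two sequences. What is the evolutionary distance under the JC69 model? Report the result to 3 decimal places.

p = 90/332 ≈ 0.271084.
d = −(3/4) ln(1 − 4p/3) = −0.75 ln(1 − 0.361445) = −0.75 ln(0.638555)
  = −0.75 × (-0.448547) = 0.336410 substitutions/site.

0.336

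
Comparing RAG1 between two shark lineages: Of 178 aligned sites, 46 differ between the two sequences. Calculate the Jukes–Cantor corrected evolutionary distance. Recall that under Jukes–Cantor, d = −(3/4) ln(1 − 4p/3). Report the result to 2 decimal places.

p = 46/178 ≈ 0.258427.
d = −(3/4) ln(1 − 4p/3) = −0.75 ln(1 − 0.344569) = −0.75 ln(0.655431)
  = −0.75 × (-0.422462) = 0.316847 substitutions/site.

0.32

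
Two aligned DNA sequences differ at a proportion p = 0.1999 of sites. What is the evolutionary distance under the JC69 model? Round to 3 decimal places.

d = −(3/4) ln(1 − 4p/3) = −0.75 ln(1 − 0.266533) = −0.75 ln(0.733467)
  = −0.75 × (-0.309973) = 0.232480 substitutions/site.

0.232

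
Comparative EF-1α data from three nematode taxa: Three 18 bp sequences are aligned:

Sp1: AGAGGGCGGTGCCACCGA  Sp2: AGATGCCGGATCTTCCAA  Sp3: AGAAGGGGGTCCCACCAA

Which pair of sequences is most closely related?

Sp1 and Sp3

Sp1–Sp2: 7/18 differ, p = 0.389, d = 0.548.
Sp1–Sp3: 4/18 differ, p = 0.222, d = 0.264.
Sp2–Sp3: 7/18 differ, p = 0.389, d = 0.548.
The smallest distance is between Sp1 and Sp3.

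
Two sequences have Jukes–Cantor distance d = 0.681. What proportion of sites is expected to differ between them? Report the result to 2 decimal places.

p = (3/4)(1 − e^(−4d/3)) = 0.75 × (1 − e^(-0.908)) = 0.75 × (1 − 0.403330) = 0.447503.

0.45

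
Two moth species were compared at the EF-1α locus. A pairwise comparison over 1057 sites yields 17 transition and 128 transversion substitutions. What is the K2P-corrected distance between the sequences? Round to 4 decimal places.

P = 17/1057 ≈ 0.016083 and Q = 128/1057 ≈ 0.121097.
Under the Kimura two-parameter model, d = −½ ln(1 − 2P − Q) − ¼ ln(1 − 2Q).
1 − 2P − Q = 0.846737, giving −½ ln(0.846737) = 0.083183.
1 − 2Q = 0.757806, giving −¼ ln(0.757806) = 0.069332.
d = 0.083183 + 0.069332 = 0.152515.

0.1525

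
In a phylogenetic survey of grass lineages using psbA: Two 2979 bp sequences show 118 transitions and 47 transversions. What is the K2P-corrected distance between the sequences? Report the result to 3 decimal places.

P = 118/2979 ≈ 0.039611 and Q = 47/2979 ≈ 0.015777.
Under the Kimura two-parameter model, d = −½ ln(1 − 2P − Q) − ¼ ln(1 − 2Q).
1 − 2P − Q = 0.905001, giving −½ ln(0.905001) = 0.049910.
1 − 2Q = 0.968446, giving −¼ ln(0.968446) = 0.008016.
d = 0.049910 + 0.008016 = 0.057926.

0.058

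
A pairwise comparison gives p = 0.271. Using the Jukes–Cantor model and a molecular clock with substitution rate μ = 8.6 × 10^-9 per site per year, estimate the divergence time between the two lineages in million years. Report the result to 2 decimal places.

d = −(3/4) ln(1 − 4p/3) = −0.75 ln(1 − 0.361333) = −0.75 ln(0.638667)
  = −0.75 × (-0.448372) = 0.336279 substitutions/site.
Under a molecular clock d = 2μt, so t = d/(2μ) = 0.336279 / (2 × 8.6 × 10^-9) = 19.55 million years.

19.55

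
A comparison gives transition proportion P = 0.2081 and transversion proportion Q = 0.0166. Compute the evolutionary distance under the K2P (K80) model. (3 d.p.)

Under the Kimura two-parameter model, d = −½ ln(1 − 2P − Q) − ¼ ln(1 − 2Q).
1 − 2P − Q = 0.5672, giving −½ ln(0.5672) = 0.283522.
1 − 2Q = 0.9668, giving −¼ ln(0.9668) = 0.008441.
d = 0.283522 + 0.008441 = 0.291963.

0.292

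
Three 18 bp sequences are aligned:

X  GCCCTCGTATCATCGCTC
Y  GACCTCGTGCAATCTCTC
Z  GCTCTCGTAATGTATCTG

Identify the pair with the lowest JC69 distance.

X and Y

X–Y: 5/18 differ, p = 0.278, d = 0.347.
X–Z: 7/18 differ, p = 0.389, d = 0.548.
Y–Z: 8/18 differ, p = 0.444, d = 0.673.
The smallest distance is between X and Y.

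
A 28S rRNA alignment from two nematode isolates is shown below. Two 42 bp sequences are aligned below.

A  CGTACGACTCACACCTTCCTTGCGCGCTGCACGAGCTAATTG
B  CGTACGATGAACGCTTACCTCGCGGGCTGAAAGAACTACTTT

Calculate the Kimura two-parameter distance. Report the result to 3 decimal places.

Of 42 sites, 5 differences are transitions and 8 are transversions, so P = 5/42 ≈ 0.119048 and Q = 8/42 ≈ 0.190476.
Under the Kimura two-parameter model, d = −½ ln(1 − 2P − Q) − ¼ ln(1 − 2Q).
1 − 2P − Q = 0.571428, giving −½ ln(0.571428) = 0.279808.
1 − 2Q = 0.619048, giving −¼ ln(0.619048) = 0.119893.
d = 0.279808 + 0.119893 = 0.399701.

0.400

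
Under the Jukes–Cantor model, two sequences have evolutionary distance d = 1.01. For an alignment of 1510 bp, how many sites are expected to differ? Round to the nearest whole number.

838

Invert JC69: p = (3/4)(1 − e^(−4d/3)) = 0.75 × (1 − e^(-1.346667)) = 0.75 × (1 − 0.260106) = 0.554921.
Expected differing sites = pL ≈ 0.554921 × 1510 = 837.93071 ≈ 838.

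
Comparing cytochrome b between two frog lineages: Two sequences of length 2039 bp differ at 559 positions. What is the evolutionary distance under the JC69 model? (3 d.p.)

0.341

p = 559/2039 ≈ 0.274154.
d = −(3/4) ln(1 − 4p/3) = −0.75 ln(1 − 0.365539) = −0.75 ln(0.634461)
  = −0.75 × (-0.454979) = 0.341234 substitutions/site.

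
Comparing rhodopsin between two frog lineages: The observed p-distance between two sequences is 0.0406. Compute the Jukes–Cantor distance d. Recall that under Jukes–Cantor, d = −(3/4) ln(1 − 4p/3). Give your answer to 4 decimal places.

0.0417

d = −(3/4) ln(1 − 4p/3) = −0.75 ln(1 − 0.054133) = −0.75 ln(0.945867)
  = −0.75 × (-0.055653) = 0.041740 substitutions/site.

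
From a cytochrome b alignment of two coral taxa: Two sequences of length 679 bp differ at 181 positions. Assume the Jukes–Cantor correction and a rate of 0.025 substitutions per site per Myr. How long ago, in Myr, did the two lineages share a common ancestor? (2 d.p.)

p = 181/679 ≈ 0.266568.
d = −(3/4) ln(1 − 4p/3) = −0.75 ln(1 − 0.355424) = −0.75 ln(0.644576)
  = −0.75 × (-0.439163) = 0.329372 substitutions/site.
Under a molecular clock d = 2μt, so t = d/(2μ) = 0.329372 / (2 × 0.025) = 6.59 Myr.

6.59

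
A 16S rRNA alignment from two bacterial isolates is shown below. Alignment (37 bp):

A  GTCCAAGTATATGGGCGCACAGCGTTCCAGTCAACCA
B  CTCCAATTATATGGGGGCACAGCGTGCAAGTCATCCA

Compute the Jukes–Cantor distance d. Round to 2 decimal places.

0.18

The sequences differ at 6 of 37 sites (1, 7, 16, 26, 28, 34), so p = 6/37 ≈ 0.162162.
d = −(3/4) ln(1 − 4p/3) = −0.75 ln(1 − 0.216216) = −0.75 ln(0.783784)
  = −0.75 × (-0.243622) = 0.182717 substitutions/site.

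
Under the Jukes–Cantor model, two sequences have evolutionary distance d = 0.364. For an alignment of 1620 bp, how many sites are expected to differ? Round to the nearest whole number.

467

Invert JC69: p = (3/4)(1 − e^(−4d/3)) = 0.75 × (1 − e^(-0.485333)) = 0.75 × (1 − 0.615492) = 0.288381.
Expected differing sites = pL ≈ 0.288381 × 1620 = 467.17722 ≈ 467.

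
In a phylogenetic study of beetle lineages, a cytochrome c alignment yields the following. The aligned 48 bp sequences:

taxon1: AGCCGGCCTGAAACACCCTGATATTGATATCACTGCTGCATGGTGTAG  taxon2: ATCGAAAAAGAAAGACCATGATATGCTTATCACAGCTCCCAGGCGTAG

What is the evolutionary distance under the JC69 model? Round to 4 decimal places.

The sequences differ at 17 of 48 sites, so p = 17/48 ≈ 0.354167.
d = −(3/4) ln(1 − 4p/3) = −0.75 ln(1 − 0.472223) = −0.75 ln(0.527777)
  = −0.75 × (-0.639081) = 0.479311 substitutions/site.

0.4793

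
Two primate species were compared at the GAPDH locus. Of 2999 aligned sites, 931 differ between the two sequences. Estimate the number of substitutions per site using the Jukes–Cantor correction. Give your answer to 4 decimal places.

0.4007

p = 931/2999 ≈ 0.310437.
d = −(3/4) ln(1 − 4p/3) = −0.75 ln(1 − 0.413916) = −0.75 ln(0.586084)
  = −0.75 × (-0.534292) = 0.400719 substitutions/site.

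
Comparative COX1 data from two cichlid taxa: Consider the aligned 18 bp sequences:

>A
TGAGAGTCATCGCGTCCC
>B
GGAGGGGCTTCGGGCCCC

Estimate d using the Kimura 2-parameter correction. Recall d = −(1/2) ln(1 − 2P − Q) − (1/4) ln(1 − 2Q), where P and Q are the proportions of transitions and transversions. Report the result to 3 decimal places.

Of 18 sites, 2 differences are transitions and 4 are transversions, so P = 2/18 ≈ 0.111111 and Q = 4/18 ≈ 0.222222.
Under the Kimura two-parameter model, d = −½ ln(1 − 2P − Q) − ¼ ln(1 − 2Q).
1 − 2P − Q = 0.555556, giving −½ ln(0.555556) = 0.293893.
1 − 2Q = 0.555556, giving −¼ ln(0.555556) = 0.146946.
d = 0.293893 + 0.146946 = 0.440839.

0.441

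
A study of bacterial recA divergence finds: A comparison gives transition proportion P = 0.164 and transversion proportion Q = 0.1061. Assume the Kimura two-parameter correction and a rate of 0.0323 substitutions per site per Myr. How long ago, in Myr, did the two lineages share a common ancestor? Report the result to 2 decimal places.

5.33

Under the Kimura two-parameter model, d = −½ ln(1 − 2P − Q) − ¼ ln(1 − 2Q).
1 − 2P − Q = 0.5659, giving −½ ln(0.5659) = 0.284669.
1 − 2Q = 0.7878, giving −¼ ln(0.7878) = 0.059628.
d = 0.284669 + 0.059628 = 0.344297.
Under a molecular clock d = 2μt, so t = d/(2μ) = 0.344297 / (2 × 0.0323) = 5.33 Myr.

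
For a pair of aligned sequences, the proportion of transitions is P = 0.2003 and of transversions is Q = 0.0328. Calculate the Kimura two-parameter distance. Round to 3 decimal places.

0.301

Under the Kimura two-parameter model, d = −½ ln(1 − 2P − Q) − ¼ ln(1 − 2Q).
1 − 2P − Q = 0.5666, giving −½ ln(0.5666) = 0.284051.
1 − 2Q = 0.9344, giving −¼ ln(0.9344) = 0.016963.
d = 0.284051 + 0.016963 = 0.301014.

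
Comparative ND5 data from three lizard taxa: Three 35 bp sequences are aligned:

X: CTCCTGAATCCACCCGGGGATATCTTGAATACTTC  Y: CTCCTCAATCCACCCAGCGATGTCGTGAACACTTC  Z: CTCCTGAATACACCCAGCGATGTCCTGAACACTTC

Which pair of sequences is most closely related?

Y and Z

X–Y: 6/35 differ, p = 0.171, d = 0.195.
X–Z: 6/35 differ, p = 0.171, d = 0.195.
Y–Z: 3/35 differ, p = 0.086, d = 0.091.
The smallest distance is between Y and Z.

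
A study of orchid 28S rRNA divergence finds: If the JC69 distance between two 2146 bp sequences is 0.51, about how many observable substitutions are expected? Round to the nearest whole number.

Invert JC69: p = (3/4)(1 − e^(−4d/3)) = 0.75 × (1 − e^(-0.68)) = 0.75 × (1 − 0.506617) = 0.370037.
Expected differing sites = pL ≈ 0.370037 × 2146 = 794.099402 ≈ 794.

794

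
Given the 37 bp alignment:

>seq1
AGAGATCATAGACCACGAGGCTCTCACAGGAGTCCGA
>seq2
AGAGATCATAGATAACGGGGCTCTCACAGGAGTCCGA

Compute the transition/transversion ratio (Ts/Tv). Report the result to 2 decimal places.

Transitions are A↔G and C↔T; transversions are all other mismatches.
Transitions: 2. Transversions: 1.
R = 2/1 = 2.00.

2.00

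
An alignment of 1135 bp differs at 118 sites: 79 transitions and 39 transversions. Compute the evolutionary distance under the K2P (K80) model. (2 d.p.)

P = 79/1135 ≈ 0.069604 and Q = 39/1135 ≈ 0.034361.
Under the Kimura two-parameter model, d = −½ ln(1 − 2P − Q) − ¼ ln(1 − 2Q).
1 − 2P − Q = 0.826431, giving −½ ln(0.826431) = 0.095319.
1 − 2Q = 0.931278, giving −¼ ln(0.931278) = 0.017799.
d = 0.095319 + 0.017799 = 0.113118.

0.11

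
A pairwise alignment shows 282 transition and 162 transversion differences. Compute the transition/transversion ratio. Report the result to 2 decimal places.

R = 282/162 = 1.740740… ≈ 1.74 (to 2 d.p.).

1.74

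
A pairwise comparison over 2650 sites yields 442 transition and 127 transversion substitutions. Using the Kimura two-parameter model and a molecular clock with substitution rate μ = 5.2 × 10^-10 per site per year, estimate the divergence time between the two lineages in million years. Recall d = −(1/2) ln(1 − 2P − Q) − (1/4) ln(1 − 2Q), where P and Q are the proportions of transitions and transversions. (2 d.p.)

255.22

P = 442/2650 ≈ 0.166792 and Q = 127/2650 ≈ 0.047925.
Under the Kimura two-parameter model, d = −½ ln(1 − 2P − Q) − ¼ ln(1 − 2Q).
1 − 2P − Q = 0.618491, giving −½ ln(0.618491) = 0.240236.
1 − 2Q = 0.90415, giving −¼ ln(0.90415) = 0.025190.
d = 0.240236 + 0.025190 = 0.265426.
Under a molecular clock d = 2μt, so t = d/(2μ) = 0.265426 / (2 × 5.2 × 10^-10) = 255.22 million years.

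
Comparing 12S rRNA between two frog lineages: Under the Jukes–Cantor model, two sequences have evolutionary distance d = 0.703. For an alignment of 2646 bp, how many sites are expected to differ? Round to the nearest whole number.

Invert JC69: p = (3/4)(1 − e^(−4d/3)) = 0.75 × (1 − e^(-0.937333)) = 0.75 × (1 − 0.391671) = 0.456247.
Expected differing sites = pL ≈ 0.456247 × 2646 = 1207.229562 ≈ 1207.

1207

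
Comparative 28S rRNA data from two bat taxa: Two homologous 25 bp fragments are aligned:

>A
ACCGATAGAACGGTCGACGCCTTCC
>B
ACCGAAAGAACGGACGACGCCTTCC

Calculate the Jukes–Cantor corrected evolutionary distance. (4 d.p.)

The sequences differ at 2 of 25 sites (6, 14), so p = 2/25 = 0.08.
d = −(3/4) ln(1 − 4p/3) = −0.75 ln(1 − 0.106667) = −0.75 ln(0.893333)
  = −0.75 × (-0.112796) = 0.084597 substitutions/site.

0.0846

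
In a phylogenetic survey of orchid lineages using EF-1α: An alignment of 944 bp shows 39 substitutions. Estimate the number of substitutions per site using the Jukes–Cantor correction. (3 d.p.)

p = 39/944 ≈ 0.041314.
d = −(3/4) ln(1 − 4p/3) = −0.75 ln(1 − 0.055085) = −0.75 ln(0.944915)
  = −0.75 × (-0.056660) = 0.042495 substitutions/site.

0.042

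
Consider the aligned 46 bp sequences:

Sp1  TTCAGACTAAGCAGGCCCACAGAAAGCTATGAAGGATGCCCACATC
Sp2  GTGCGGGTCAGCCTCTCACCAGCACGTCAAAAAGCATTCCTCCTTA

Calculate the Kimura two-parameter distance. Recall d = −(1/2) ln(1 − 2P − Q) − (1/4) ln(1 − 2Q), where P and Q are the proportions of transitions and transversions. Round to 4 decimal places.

0.9095

Of 46 sites, 6 differences are transitions and 18 are transversions, so P = 6/46 ≈ 0.130435 and Q = 18/46 ≈ 0.391304.
Under the Kimura two-parameter model, d = −½ ln(1 − 2P − Q) − ¼ ln(1 − 2Q).
1 − 2P − Q = 0.347826, giving −½ ln(0.347826) = 0.528026.
1 − 2Q = 0.217392, giving −¼ ln(0.217392) = 0.381513.
d = 0.528026 + 0.381513 = 0.909539.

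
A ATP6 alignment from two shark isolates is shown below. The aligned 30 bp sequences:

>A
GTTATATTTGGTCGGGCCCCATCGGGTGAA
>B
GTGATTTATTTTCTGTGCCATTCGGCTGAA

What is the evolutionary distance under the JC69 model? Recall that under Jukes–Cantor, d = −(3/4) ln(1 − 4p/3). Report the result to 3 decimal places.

The sequences differ at 11 of 30 sites, so p = 11/30 ≈ 0.366667.
d = −(3/4) ln(1 − 4p/3) = −0.75 ln(1 − 0.488889) = −0.75 ln(0.511111)
  = −0.75 × (-0.671168) = 0.503376 substitutions/site.

0.503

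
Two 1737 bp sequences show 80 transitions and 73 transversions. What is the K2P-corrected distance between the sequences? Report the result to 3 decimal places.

P = 80/1737 ≈ 0.046056 and Q = 73/1737 ≈ 0.042026.
Under the Kimura two-parameter model, d = −½ ln(1 − 2P − Q) − ¼ ln(1 − 2Q).
1 − 2P − Q = 0.865862, giving −½ ln(0.865862) = 0.072015.
1 − 2Q = 0.915948, giving −¼ ln(0.915948) = 0.021949.
d = 0.072015 + 0.021949 = 0.093964.

0.094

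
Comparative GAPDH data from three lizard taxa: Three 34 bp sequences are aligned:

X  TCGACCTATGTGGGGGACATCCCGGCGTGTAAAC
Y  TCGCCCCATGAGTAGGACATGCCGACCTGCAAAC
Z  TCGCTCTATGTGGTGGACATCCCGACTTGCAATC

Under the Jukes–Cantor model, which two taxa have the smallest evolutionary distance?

X–Y: 9/34 differ, p = 0.265, d = 0.326.
X–Z: 7/34 differ, p = 0.206, d = 0.241.
Y–Z: 8/34 differ, p = 0.235, d = 0.282.
The smallest distance is between X and Z.

X and Z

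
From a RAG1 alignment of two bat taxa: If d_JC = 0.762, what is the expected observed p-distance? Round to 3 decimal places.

0.478

p = (3/4)(1 − e^(−4d/3)) = 0.75 × (1 − e^(-1.016)) = 0.75 × (1 − 0.362040) = 0.478470.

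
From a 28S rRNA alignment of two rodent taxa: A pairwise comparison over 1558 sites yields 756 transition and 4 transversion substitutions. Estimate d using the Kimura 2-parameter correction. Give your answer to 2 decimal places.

1.81

P = 756/1558 ≈ 0.485237 and Q = 4/1558 ≈ 0.002567.
Under the Kimura two-parameter model, d = −½ ln(1 − 2P − Q) − ¼ ln(1 − 2Q).
1 − 2P − Q = 0.026959, giving −½ ln(0.026959) = 1.806719.
1 − 2Q = 0.994866, giving −¼ ln(0.994866) = 0.001287.
d = 1.806719 + 0.001287 = 1.808006.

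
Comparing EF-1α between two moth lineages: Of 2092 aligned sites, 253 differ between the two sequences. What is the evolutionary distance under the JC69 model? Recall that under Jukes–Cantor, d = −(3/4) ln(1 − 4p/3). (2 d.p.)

p = 253/2092 ≈ 0.120937.
d = −(3/4) ln(1 − 4p/3) = −0.75 ln(1 − 0.161249) = −0.75 ln(0.838751)
  = −0.75 × (-0.175841) = 0.131881 substitutions/site.

0.13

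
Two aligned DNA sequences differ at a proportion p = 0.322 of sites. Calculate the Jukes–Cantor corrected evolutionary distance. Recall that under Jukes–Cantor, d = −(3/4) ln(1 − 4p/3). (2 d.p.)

d = −(3/4) ln(1 − 4p/3) = −0.75 ln(1 − 0.429333) = −0.75 ln(0.570667)
  = −0.75 × (-0.560949) = 0.420712 substitutions/site.

0.42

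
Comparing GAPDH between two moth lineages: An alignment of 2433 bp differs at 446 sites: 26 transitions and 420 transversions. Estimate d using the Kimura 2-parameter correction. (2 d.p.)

P = 26/2433 ≈ 0.010686 and Q = 420/2433 ≈ 0.172626.
Under the Kimura two-parameter model, d = −½ ln(1 − 2P − Q) − ¼ ln(1 − 2Q).
1 − 2P − Q = 0.806002, giving −½ ln(0.806002) = 0.107835.
1 − 2Q = 0.654748, giving −¼ ln(0.654748) = 0.105876.
d = 0.107835 + 0.105876 = 0.213711.

0.21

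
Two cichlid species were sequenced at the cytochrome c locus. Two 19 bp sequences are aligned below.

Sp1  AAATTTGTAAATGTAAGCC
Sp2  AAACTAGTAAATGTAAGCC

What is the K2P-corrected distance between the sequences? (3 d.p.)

0.114

Of 19 sites, 1 differences are transitions and 1 are transversions, so P = 1/19 ≈ 0.052632 and Q = 1/19 ≈ 0.052632.
Under the Kimura two-parameter model, d = −½ ln(1 − 2P − Q) − ¼ ln(1 − 2Q).
1 − 2P − Q = 0.842104, giving −½ ln(0.842104) = 0.085926.
1 − 2Q = 0.894736, giving −¼ ln(0.894736) = 0.027807.
d = 0.085926 + 0.027807 = 0.113733.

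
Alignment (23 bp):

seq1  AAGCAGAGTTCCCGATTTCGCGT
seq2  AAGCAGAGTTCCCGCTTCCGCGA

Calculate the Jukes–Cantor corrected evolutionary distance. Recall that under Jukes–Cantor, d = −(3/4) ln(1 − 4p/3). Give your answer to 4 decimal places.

0.1433

The sequences differ at 3 of 23 sites (15, 18, 23), so p = 3/23 ≈ 0.130435.
d = −(3/4) ln(1 − 4p/3) = −0.75 ln(1 − 0.173913) = −0.75 ln(0.826087)
  = −0.75 × (-0.191055) = 0.143291 substitutions/site.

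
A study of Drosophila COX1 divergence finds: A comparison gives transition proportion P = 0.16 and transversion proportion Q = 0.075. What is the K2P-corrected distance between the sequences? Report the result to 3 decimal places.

0.292

Under the Kimura two-parameter model, d = −½ ln(1 − 2P − Q) − ¼ ln(1 − 2Q).
1 − 2P − Q = 0.605, giving −½ ln(0.605) = 0.251263.
1 − 2Q = 0.85, giving −¼ ln(0.85) = 0.040630.
d = 0.251263 + 0.040630 = 0.291893.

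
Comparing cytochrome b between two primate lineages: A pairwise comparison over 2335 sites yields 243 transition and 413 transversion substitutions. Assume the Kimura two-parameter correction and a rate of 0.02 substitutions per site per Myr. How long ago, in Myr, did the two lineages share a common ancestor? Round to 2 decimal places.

8.81

P = 243/2335 ≈ 0.104069 and Q = 413/2335 ≈ 0.176874.
Under the Kimura two-parameter model, d = −½ ln(1 − 2P − Q) − ¼ ln(1 − 2Q).
1 − 2P − Q = 0.614988, giving −½ ln(0.614988) = 0.243076.
1 − 2Q = 0.646252, giving −¼ ln(0.646252) = 0.109141.
d = 0.243076 + 0.109141 = 0.352217.
Under a molecular clock d = 2μt, so t = d/(2μ) = 0.352217 / (2 × 0.02) = 8.81 Myr.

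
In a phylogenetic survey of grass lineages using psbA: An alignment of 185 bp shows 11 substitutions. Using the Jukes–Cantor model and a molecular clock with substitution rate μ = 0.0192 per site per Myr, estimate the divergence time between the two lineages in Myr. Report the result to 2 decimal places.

p = 11/185 ≈ 0.059459.
d = −(3/4) ln(1 − 4p/3) = −0.75 ln(1 − 0.079279) = −0.75 ln(0.920721)
  = −0.75 × (-0.082598) = 0.061949 substitutions/site.
Under a molecular clock d = 2μt, so t = d/(2μ) = 0.061949 / (2 × 0.0192) = 1.61 Myr.

1.61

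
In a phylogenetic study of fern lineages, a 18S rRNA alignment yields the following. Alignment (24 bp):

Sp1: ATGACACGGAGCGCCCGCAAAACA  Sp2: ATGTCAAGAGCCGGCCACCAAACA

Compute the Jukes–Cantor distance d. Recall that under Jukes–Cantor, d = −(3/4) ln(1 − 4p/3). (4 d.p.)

0.4408

The sequences differ at 8 of 24 sites (4, 7, 9, 10, 11, 14, 17, 19), so p = 8/24 ≈ 0.333333.
d = −(3/4) ln(1 − 4p/3) = −0.75 ln(1 − 0.444444) = −0.75 ln(0.555556)
  = −0.75 × (-0.587786) = 0.440840 substitutions/site.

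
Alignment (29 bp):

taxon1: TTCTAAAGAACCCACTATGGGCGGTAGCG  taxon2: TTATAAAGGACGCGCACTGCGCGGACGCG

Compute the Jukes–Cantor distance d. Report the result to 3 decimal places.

0.401

The sequences differ at 9 of 29 sites (3, 9, 12, 14, 16, 17, 20, 25, 26), so p = 9/29 ≈ 0.310345.
d = −(3/4) ln(1 − 4p/3) = −0.75 ln(1 − 0.413793) = −0.75 ln(0.586207)
  = −0.75 × (-0.534082) = 0.400562 substitutions/site.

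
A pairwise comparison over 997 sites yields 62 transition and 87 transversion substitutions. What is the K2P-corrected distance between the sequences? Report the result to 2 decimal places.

0.17

P = 62/997 ≈ 0.062187 and Q = 87/997 ≈ 0.087262.
Under the Kimura two-parameter model, d = −½ ln(1 − 2P − Q) − ¼ ln(1 − 2Q).
1 − 2P − Q = 0.788364, giving −½ ln(0.788364) = 0.118898.
1 − 2Q = 0.825476, giving −¼ ln(0.825476) = 0.047949.
d = 0.118898 + 0.047949 = 0.166847.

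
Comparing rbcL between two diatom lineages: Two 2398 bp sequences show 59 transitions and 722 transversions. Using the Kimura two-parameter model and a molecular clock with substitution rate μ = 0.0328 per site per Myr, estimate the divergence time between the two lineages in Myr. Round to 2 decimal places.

P = 59/2398 ≈ 0.024604 and Q = 722/2398 ≈ 0.301084.
Under the Kimura two-parameter model, d = −½ ln(1 − 2P − Q) − ¼ ln(1 − 2Q).
1 − 2P − Q = 0.649708, giving −½ ln(0.649708) = 0.215616.
1 − 2Q = 0.397832, giving −¼ ln(0.397832) = 0.230431.
d = 0.215616 + 0.230431 = 0.446047.
Under a molecular clock d = 2μt, so t = d/(2μ) = 0.446047 / (2 × 0.0328) = 6.80 Myr.

6.80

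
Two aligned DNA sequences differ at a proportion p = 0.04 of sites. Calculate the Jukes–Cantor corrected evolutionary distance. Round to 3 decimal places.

0.041

d = −(3/4) ln(1 − 4p/3) = −0.75 ln(1 − 0.053333) = −0.75 ln(0.946667)
  = −0.75 × (-0.054808) = 0.041106 substitutions/site.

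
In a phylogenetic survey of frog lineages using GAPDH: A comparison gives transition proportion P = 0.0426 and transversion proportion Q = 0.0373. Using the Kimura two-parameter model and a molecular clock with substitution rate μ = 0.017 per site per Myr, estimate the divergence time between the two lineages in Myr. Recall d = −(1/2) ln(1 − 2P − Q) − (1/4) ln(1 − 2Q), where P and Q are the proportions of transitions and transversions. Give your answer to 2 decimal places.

2.49

Under the Kimura two-parameter model, d = −½ ln(1 − 2P − Q) − ¼ ln(1 − 2Q).
1 − 2P − Q = 0.8775, giving −½ ln(0.8775) = 0.065339.
1 − 2Q = 0.9254, giving −¼ ln(0.9254) = 0.019382.
d = 0.065339 + 0.019382 = 0.084721.
Under a molecular clock d = 2μt, so t = d/(2μ) = 0.084721 / (2 × 0.017) = 2.49 Myr.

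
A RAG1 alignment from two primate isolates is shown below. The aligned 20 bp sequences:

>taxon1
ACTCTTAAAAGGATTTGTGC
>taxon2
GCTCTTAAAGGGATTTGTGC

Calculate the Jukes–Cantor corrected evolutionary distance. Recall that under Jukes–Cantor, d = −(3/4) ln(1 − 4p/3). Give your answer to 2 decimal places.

The sequences differ at 2 of 20 sites (1, 10), so p = 2/20 = 0.1.
d = −(3/4) ln(1 − 4p/3) = −0.75 ln(1 − 0.133333) = −0.75 ln(0.866667)
  = −0.75 × (-0.143100) = 0.107325 substitutions/site.

0.11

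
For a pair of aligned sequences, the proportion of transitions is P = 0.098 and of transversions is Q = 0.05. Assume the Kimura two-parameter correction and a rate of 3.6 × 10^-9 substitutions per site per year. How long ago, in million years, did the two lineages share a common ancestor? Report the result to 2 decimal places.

23.27

Under the Kimura two-parameter model, d = −½ ln(1 − 2P − Q) − ¼ ln(1 − 2Q).
1 − 2P − Q = 0.754, giving −½ ln(0.754) = 0.141181.
1 − 2Q = 0.9, giving −¼ ln(0.9) = 0.026340.
d = 0.141181 + 0.026340 = 0.167521.
Under a molecular clock d = 2μt, so t = d/(2μ) = 0.167521 / (2 × 3.6 × 10^-9) = 23.27 million years.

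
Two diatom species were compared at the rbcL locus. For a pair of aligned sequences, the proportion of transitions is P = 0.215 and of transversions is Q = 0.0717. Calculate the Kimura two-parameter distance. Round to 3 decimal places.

Under the Kimura two-parameter model, d = −½ ln(1 − 2P − Q) − ¼ ln(1 − 2Q).
1 − 2P − Q = 0.4983, giving −½ ln(0.4983) = 0.348276.
1 − 2Q = 0.8566, giving −¼ ln(0.8566) = 0.038696.
d = 0.348276 + 0.038696 = 0.386972.

0.387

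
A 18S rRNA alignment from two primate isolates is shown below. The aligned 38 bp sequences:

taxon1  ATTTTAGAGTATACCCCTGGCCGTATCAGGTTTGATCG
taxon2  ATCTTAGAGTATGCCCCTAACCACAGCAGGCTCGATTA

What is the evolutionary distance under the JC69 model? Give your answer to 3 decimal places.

The sequences differ at 11 of 38 sites, so p = 11/38 ≈ 0.289474.
d = −(3/4) ln(1 − 4p/3) = −0.75 ln(1 − 0.385965) = −0.75 ln(0.614035)
  = −0.75 × (-0.487703) = 0.365777 substitutions/site.

0.366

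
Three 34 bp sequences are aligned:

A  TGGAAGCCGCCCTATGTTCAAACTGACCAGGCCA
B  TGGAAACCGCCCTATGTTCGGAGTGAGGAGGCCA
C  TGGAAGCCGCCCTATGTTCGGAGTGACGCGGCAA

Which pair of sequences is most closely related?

B and C

A–B: 6/34 differ, p = 0.176, d = 0.201.
A–C: 6/34 differ, p = 0.176, d = 0.201.
B–C: 4/34 differ, p = 0.118, d = 0.128.
The smallest distance is between B and C.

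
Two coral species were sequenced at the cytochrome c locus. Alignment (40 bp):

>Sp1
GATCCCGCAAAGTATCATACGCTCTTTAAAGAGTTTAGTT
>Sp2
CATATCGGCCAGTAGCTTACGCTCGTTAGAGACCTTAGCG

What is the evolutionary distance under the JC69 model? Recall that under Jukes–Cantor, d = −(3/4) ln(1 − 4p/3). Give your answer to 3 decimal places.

The sequences differ at 14 of 40 sites, so p = 14/40 = 0.35.
d = −(3/4) ln(1 − 4p/3) = −0.75 ln(1 − 0.466667) = −0.75 ln(0.533333)
  = −0.75 × (-0.628609) = 0.471457 substitutions/site.

0.471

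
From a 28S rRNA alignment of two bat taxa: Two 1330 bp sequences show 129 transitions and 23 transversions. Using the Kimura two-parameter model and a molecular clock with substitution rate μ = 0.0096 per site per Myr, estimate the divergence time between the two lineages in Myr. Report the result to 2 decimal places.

P = 129/1330 ≈ 0.096992 and Q = 23/1330 ≈ 0.017293.
Under the Kimura two-parameter model, d = −½ ln(1 − 2P − Q) − ¼ ln(1 − 2Q).
1 − 2P − Q = 0.788723, giving −½ ln(0.788723) = 0.118670.
1 − 2Q = 0.965414, giving −¼ ln(0.965414) = 0.008800.
d = 0.118670 + 0.008800 = 0.127470.
Under a molecular clock d = 2μt, so t = d/(2μ) = 0.127470 / (2 × 0.0096) = 6.64 Myr.

6.64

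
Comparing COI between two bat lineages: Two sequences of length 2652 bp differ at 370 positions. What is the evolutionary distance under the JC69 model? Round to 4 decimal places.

p = 370/2652 ≈ 0.139517.
d = −(3/4) ln(1 − 4p/3) = −0.75 ln(1 − 0.186023) = −0.75 ln(0.813977)
  = −0.75 × (-0.205823) = 0.154367 substitutions/site.

0.1544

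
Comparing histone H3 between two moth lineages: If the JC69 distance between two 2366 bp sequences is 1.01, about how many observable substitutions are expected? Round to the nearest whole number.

1313

Invert JC69: p = (3/4)(1 − e^(−4d/3)) = 0.75 × (1 − e^(-1.346667)) = 0.75 × (1 − 0.260106) = 0.554921.
Expected differing sites = pL ≈ 0.554921 × 2366 = 1312.943086 ≈ 1313.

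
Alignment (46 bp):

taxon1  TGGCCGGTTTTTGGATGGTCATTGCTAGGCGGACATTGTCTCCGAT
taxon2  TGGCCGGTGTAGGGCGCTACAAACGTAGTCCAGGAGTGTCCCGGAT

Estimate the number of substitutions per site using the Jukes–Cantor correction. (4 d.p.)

0.6501

The sequences differ at 20 of 46 sites, so p = 20/46 ≈ 0.434783.
d = −(3/4) ln(1 − 4p/3) = −0.75 ln(1 − 0.579711) = −0.75 ln(0.420289)
  = −0.75 × (-0.866813) = 0.650110 substitutions/site.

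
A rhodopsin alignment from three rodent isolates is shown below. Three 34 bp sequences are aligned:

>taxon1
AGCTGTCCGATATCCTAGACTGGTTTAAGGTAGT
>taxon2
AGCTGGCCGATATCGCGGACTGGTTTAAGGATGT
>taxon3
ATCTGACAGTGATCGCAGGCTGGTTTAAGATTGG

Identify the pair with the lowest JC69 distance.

taxon1 and taxon2

taxon1–taxon2: 6/34 differ, p = 0.176, d = 0.201.
taxon1–taxon3: 11/34 differ, p = 0.324, d = 0.423.
taxon2–taxon3: 10/34 differ, p = 0.294, d = 0.373.
The smallest distance is between taxon1 and taxon2.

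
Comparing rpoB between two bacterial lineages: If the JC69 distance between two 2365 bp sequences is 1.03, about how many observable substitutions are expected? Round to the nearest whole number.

Invert JC69: p = (3/4)(1 − e^(−4d/3)) = 0.75 × (1 − e^(-1.373333)) = 0.75 × (1 − 0.253261) = 0.560054.
Expected differing sites = pL ≈ 0.560054 × 2365 = 1324.52771 ≈ 1325.

1325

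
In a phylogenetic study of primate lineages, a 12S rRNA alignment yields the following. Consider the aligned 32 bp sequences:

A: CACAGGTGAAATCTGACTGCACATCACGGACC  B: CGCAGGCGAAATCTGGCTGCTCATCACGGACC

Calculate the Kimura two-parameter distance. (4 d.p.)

Of 32 sites, 3 differences are transitions and 1 are transversions, so P = 3/32 = 0.09375 and Q = 1/32 = 0.03125.
Under the Kimura two-parameter model, d = −½ ln(1 − 2P − Q) − ¼ ln(1 − 2Q).
1 − 2P − Q = 0.78125, giving −½ ln(0.78125) = 0.123430.
1 − 2Q = 0.9375, giving −¼ ln(0.9375) = 0.016135.
d = 0.123430 + 0.016135 = 0.139565.

0.1396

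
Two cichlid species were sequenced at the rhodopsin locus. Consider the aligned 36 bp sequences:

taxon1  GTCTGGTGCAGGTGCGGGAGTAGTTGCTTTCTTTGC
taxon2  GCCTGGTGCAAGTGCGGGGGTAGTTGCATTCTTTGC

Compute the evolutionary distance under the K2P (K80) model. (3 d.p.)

Of 36 sites, 3 differences are transitions and 1 are transversions, so P = 3/36 ≈ 0.083333 and Q = 1/36 ≈ 0.027778.
Under the Kimura two-parameter model, d = −½ ln(1 − 2P − Q) − ¼ ln(1 − 2Q).
1 − 2P − Q = 0.805556, giving −½ ln(0.805556) = 0.108111.
1 − 2Q = 0.944444, giving −¼ ln(0.944444) = 0.014290.
d = 0.108111 + 0.014290 = 0.122401.

0.122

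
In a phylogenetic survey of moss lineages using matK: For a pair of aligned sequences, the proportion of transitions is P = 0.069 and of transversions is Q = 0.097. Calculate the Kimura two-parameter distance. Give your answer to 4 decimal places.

0.1879

Under the Kimura two-parameter model, d = −½ ln(1 − 2P − Q) − ¼ ln(1 − 2Q).
1 − 2P − Q = 0.765, giving −½ ln(0.765) = 0.133940.
1 − 2Q = 0.806, giving −¼ ln(0.806) = 0.053918.
d = 0.133940 + 0.053918 = 0.187858.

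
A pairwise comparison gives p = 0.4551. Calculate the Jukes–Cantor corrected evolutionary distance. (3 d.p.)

0.700

d = −(3/4) ln(1 − 4p/3) = −0.75 ln(1 − 0.6068) = −0.75 ln(0.3932)
  = −0.75 × (-0.933437) = 0.700078 substitutions/site.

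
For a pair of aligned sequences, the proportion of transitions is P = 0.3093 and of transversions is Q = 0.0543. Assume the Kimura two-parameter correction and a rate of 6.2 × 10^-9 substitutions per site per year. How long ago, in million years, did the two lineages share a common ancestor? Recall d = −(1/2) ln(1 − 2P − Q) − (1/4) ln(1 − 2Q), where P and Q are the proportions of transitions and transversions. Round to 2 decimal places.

Under the Kimura two-parameter model, d = −½ ln(1 − 2P − Q) − ¼ ln(1 − 2Q).
1 − 2P − Q = 0.3271, giving −½ ln(0.3271) = 0.558745.
1 − 2Q = 0.8914, giving −¼ ln(0.8914) = 0.028741.
d = 0.558745 + 0.028741 = 0.587486.
Under a molecular clock d = 2μt, so t = d/(2μ) = 0.587486 / (2 × 6.2 × 10^-9) = 47.38 million years.

47.38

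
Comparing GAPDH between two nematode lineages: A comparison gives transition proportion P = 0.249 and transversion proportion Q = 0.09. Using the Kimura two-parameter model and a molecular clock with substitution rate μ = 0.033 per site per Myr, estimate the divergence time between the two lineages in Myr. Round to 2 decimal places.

Under the Kimura two-parameter model, d = −½ ln(1 − 2P − Q) − ¼ ln(1 − 2Q).
1 − 2P − Q = 0.412, giving −½ ln(0.412) = 0.443366.
1 − 2Q = 0.82, giving −¼ ln(0.82) = 0.049613.
d = 0.443366 + 0.049613 = 0.492979.
Under a molecular clock d = 2μt, so t = d/(2μ) = 0.492979 / (2 × 0.033) = 7.47 Myr.

7.47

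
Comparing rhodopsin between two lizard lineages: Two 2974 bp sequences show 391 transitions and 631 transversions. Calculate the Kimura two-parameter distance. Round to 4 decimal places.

P = 391/2974 ≈ 0.131473 and Q = 631/2974 ≈ 0.212172.
Under the Kimura two-parameter model, d = −½ ln(1 − 2P − Q) − ¼ ln(1 − 2Q).
1 − 2P − Q = 0.524882, giving −½ ln(0.524882) = 0.322291.
1 − 2Q = 0.575656, giving −¼ ln(0.575656) = 0.138061.
d = 0.322291 + 0.138061 = 0.460352.

0.4604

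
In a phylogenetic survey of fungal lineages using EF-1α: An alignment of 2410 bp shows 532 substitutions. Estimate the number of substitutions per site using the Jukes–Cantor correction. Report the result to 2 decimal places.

p = 532/2410 ≈ 0.220747.
d = −(3/4) ln(1 − 4p/3) = −0.75 ln(1 − 0.294329) = −0.75 ln(0.705671)
  = −0.75 × (-0.348606) = 0.261455 substitutions/site.

0.26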